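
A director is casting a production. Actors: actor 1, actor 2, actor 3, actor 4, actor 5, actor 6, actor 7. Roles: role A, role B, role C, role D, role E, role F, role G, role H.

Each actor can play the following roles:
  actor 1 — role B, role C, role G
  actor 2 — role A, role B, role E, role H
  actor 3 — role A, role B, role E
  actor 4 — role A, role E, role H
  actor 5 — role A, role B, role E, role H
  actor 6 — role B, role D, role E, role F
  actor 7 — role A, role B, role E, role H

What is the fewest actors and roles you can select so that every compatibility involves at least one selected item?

6

The 6 edges actor 1–role G, actor 2–role H, actor 3–role A, actor 4–role E, actor 5–role B, actor 6–role D form a matching, so any vertex cover needs at least 6 vertices (one per matched edge).
Conversely {actor 1, actor 6, role A, role B, role E, role H} meets every edge and has exactly 6 vertices, so 6 is optimal.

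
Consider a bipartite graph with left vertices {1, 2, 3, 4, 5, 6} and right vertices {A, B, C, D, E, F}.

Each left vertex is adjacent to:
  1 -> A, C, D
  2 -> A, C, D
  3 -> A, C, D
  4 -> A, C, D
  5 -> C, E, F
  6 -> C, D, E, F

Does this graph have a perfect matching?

No

The set {1, 2, 3, 4} has only 3 neighbours ({A, C, D}), so by Hall's theorem at most 5 of the 6 left vertices can be matched.
Hence no matching covers every left vertex.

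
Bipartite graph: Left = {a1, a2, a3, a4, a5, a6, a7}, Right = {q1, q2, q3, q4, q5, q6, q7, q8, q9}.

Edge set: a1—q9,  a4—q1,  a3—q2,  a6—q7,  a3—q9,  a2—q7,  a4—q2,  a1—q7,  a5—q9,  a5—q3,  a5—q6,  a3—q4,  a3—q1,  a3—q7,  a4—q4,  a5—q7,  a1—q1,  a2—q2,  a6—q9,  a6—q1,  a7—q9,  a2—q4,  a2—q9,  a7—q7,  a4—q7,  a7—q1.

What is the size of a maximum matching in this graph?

6

One maximum matching: a1–q1, a2–q2, a3–q9, a4–q4, a5–q6, a6–q7.
The set {a1, a2, a3, a4, a6, a7} has only 5 neighbours ({q1, q2, q4, q7, q9}), so by Hall's theorem at most 6 of the 7 left vertices can be matched.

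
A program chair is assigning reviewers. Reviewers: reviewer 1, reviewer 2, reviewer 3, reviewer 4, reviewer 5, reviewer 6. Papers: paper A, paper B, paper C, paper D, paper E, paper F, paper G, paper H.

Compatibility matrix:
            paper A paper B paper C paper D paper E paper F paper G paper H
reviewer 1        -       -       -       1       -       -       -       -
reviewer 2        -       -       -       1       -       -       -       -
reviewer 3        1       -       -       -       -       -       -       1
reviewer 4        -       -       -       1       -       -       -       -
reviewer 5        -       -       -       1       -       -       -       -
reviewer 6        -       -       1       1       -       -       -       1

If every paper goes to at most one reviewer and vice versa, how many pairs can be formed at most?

3

One maximum matching: reviewer 1→paper D, reviewer 3→paper A, reviewer 6→paper C.
The set {reviewer 1, reviewer 2, reviewer 4, reviewer 5} has only 1 neighbour ({paper D}), so by Hall's theorem at most 3 of the 6 reviewers can be matched.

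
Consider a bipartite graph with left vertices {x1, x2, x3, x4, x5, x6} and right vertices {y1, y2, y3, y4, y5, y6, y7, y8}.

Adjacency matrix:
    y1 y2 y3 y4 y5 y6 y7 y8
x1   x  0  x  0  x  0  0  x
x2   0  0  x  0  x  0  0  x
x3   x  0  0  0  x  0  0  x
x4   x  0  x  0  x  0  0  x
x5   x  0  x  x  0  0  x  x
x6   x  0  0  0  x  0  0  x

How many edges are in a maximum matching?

A valid assignment of size 5: x1-y1, x2-y8, x3-y5, x4-y3, x5-y7.
The set {x1, x2, x3, x4, x6} has only 4 neighbours ({y1, y3, y5, y8}), so by Hall's theorem at most 5 of the 6 left vertices can be matched.

5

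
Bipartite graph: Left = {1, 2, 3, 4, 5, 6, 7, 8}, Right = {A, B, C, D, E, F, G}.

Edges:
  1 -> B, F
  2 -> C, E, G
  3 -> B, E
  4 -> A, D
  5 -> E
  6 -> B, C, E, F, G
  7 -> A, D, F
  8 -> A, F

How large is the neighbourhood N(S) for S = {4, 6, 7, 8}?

7

The union of neighbours of {4, 6, 7, 8} is {A, B, C, D, E, F, G}, which has 7 elements.
Since |N(S)| = 7 ≥ |S| = 4, Hall's condition holds for this subset.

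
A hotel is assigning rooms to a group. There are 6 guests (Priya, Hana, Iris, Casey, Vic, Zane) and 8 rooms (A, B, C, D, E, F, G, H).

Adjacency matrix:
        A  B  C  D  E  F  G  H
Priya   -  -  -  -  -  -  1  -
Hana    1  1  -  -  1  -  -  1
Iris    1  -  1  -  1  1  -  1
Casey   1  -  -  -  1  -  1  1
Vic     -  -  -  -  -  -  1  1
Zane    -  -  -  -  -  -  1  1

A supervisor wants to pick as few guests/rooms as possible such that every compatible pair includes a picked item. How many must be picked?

5

The 5 edges Priya–G, Hana–B, Iris–A, Casey–E, Vic–H form a matching, so any vertex cover needs at least 5 vertices (one per matched edge).
Conversely {Hana, Iris, Casey, G, H} meets every edge and has exactly 5 vertices, so 5 is optimal.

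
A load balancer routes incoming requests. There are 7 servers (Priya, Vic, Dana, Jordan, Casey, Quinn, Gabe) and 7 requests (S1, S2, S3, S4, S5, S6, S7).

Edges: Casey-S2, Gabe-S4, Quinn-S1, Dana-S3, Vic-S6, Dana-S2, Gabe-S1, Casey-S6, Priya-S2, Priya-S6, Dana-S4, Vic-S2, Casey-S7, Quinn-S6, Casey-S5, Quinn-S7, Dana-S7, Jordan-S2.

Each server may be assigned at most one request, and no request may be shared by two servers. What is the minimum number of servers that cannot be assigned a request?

1

For example, pair Priya-S6, Vic-S2, Dana-S7, Casey-S5, Quinn-S1, Gabe-S4.
The set {Priya, Vic, Jordan} has only 2 neighbours ({S2, S6}), so by Hall's theorem at most 6 of the 7 servers can be matched.
That matches 6 of the 7, leaving 1 unmatched; no matching can do better.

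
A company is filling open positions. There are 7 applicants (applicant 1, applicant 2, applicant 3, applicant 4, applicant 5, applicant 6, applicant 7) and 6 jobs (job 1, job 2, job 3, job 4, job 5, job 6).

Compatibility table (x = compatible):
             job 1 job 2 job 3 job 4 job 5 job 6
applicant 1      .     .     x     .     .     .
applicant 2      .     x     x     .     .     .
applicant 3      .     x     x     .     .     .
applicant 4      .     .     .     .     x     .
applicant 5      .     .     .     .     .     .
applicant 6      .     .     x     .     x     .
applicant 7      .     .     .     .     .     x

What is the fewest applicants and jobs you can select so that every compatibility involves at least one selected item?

4

A maximum matching has 4 edges (e.g. applicant 1–job 3, applicant 2–job 2, applicant 4–job 5, applicant 7–job 6).
By König's theorem the minimum vertex cover has the same size. One such cover is {applicant 7, job 2, job 3, job 5}.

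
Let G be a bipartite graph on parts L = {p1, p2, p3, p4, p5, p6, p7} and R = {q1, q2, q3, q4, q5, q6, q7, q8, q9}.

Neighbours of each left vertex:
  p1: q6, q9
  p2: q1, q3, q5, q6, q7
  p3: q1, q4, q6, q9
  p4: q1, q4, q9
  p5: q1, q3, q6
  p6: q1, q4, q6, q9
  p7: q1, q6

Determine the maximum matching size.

6

A valid assignment of size 6: p1–q9, p2–q7, p3–q4, p4–q1, p5–q3, p6–q6.
The set {p1, p3, p4, p6, p7} has only 4 neighbours ({q1, q4, q6, q9}), so by Hall's theorem at most 6 of the 7 left vertices can be matched.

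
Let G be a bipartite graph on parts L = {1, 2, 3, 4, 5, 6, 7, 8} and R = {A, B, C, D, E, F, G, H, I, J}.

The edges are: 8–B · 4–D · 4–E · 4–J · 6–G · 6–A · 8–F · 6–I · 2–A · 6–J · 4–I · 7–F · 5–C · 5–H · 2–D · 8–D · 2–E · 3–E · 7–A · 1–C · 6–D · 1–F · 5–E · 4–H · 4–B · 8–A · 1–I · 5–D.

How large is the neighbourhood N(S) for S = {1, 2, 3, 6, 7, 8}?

9

The union of neighbours of {1, 2, 3, 6, 7, 8} is {A, B, C, D, E, F, G, I, J}, which has 9 elements.
Since |N(S)| = 9 ≥ |S| = 6, Hall's condition holds for this subset.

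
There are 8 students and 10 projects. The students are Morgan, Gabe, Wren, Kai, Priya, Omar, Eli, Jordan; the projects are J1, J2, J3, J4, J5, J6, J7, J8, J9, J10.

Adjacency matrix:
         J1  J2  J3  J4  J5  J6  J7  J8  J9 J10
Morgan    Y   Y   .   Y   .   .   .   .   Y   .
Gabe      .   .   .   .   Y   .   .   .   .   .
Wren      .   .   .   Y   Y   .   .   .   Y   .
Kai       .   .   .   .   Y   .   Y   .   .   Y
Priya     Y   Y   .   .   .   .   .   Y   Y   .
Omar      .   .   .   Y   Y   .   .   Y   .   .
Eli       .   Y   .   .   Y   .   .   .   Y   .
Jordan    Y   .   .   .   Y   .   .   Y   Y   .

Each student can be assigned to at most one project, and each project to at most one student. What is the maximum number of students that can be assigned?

7

One maximum matching: Morgan-J2, Gabe-J5, Wren-J4, Kai-J10, Priya-J1, Omar-J8, Eli-J9.
The set {Morgan, Gabe, Wren, Priya, Omar, Eli, Jordan} has only 6 neighbours ({J1, J2, J4, J5, J8, J9}), so by Hall's theorem at most 7 of the 8 students can be matched.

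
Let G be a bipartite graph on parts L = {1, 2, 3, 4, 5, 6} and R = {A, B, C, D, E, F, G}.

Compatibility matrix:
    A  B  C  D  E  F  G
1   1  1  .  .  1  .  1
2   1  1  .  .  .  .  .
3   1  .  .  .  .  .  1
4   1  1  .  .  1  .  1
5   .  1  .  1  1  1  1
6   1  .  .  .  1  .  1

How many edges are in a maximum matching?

5

One maximum matching: 1–E, 2–A, 3–G, 4–B, 5–F.
The set {1, 2, 3, 4, 6} has only 4 neighbours ({A, B, E, G}), so by Hall's theorem at most 5 of the 6 left vertices can be matched.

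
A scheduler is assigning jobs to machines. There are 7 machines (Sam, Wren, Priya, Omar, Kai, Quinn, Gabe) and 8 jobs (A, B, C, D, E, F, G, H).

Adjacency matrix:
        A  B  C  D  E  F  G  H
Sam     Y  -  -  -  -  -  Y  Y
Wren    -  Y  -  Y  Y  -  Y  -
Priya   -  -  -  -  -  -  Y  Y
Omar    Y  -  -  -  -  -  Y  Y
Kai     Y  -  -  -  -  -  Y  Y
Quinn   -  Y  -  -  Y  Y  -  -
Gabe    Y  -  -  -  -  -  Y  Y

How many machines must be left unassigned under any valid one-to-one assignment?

2

One maximum matching: Sam→A, Wren→E, Priya→H, Omar→G, Quinn→B.
The set {Sam, Priya, Omar, Kai, Gabe} has only 3 neighbours ({A, G, H}), so by Hall's theorem at most 5 of the 7 machines can be matched.
That matches 5 of the 7, leaving 2 unmatched; no matching can do better.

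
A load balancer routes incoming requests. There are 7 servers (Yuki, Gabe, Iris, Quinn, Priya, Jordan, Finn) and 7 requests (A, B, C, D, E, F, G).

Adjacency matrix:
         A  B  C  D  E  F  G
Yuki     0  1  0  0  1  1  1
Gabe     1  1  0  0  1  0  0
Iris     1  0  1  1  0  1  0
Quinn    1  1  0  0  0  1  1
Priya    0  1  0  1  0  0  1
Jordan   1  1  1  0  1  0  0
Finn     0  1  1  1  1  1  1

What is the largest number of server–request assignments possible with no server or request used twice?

7

One maximum matching: Yuki→E, Gabe→A, Iris→D, Quinn→F, Priya→B, Jordan→C, Finn→G.
All 7 servers are matched, so no larger matching exists.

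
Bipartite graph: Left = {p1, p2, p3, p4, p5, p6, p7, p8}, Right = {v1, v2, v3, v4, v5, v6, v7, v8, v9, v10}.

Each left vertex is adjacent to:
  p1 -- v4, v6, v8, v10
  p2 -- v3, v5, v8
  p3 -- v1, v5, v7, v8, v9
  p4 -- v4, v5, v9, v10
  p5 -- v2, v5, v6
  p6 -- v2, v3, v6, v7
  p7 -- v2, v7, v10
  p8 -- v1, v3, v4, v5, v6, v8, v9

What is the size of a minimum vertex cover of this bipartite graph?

8

A maximum matching has 8 edges (e.g. p1–v10, p2–v3, p3–v1, p4–v4, p5–v6, p6–v7, p7–v2, p8–v8).
By König's theorem the minimum vertex cover has the same size. One such cover is {p1, p2, p3, p4, p5, p6, p7, p8}.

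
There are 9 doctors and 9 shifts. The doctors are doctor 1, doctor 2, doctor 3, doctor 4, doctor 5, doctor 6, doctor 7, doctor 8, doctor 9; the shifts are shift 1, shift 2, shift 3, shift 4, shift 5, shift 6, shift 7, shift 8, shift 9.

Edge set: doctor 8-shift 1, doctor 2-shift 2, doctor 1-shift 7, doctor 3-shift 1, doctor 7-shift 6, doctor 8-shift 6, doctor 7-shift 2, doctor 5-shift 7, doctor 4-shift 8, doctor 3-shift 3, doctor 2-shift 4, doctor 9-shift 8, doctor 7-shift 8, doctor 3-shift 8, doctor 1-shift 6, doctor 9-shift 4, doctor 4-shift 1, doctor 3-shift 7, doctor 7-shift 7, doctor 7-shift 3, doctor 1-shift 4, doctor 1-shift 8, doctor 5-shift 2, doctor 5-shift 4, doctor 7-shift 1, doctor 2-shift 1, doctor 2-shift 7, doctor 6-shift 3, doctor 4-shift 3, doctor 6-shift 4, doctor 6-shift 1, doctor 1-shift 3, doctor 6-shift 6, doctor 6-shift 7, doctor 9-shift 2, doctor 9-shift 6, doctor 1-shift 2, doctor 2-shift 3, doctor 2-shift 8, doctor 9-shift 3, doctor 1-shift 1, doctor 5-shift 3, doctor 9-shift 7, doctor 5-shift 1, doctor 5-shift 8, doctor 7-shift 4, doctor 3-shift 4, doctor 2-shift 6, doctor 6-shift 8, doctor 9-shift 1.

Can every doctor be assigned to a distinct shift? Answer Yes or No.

No

The set {doctor 1, doctor 2, doctor 3, doctor 4, doctor 5, doctor 6, doctor 7, doctor 8, doctor 9} has only 7 neighbours ({shift 1, shift 2, shift 3, shift 4, shift 6, shift 7, shift 8}), so by Hall's theorem at most 7 of the 9 doctors can be matched.
Hence no matching covers every doctor.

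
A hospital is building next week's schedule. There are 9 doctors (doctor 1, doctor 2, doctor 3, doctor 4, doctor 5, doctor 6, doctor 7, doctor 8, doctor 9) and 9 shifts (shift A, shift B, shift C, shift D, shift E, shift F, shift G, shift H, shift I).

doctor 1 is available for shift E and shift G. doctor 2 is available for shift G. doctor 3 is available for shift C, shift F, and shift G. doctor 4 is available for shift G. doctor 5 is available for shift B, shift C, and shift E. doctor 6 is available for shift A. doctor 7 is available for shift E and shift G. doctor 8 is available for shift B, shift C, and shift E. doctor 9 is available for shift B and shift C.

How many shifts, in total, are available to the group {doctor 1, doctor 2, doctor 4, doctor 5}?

4

The union of neighbours of {doctor 1, doctor 2, doctor 4, doctor 5} is {shift B, shift C, shift E, shift G}, which has 4 elements.
Since |N(S)| = 4 ≥ |S| = 4, Hall's condition holds for this subset.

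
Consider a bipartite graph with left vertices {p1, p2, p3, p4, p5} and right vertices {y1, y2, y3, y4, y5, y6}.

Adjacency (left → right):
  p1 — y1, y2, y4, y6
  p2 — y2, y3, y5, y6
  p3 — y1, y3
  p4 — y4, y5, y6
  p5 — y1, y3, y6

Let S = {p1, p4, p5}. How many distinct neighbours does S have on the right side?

6

The union of neighbours of {p1, p4, p5} is {y1, y2, y3, y4, y5, y6}, which has 6 elements.
Since |N(S)| = 6 ≥ |S| = 3, Hall's condition holds for this subset.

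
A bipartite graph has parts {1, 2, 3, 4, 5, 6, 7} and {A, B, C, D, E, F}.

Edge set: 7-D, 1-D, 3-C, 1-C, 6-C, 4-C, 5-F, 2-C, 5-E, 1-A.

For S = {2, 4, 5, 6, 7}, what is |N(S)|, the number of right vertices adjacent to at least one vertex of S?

The union of neighbours of {2, 4, 5, 6, 7} is {C, D, E, F}, which has 4 elements.
Since |N(S)| = 4 < |S| = 5, Hall's condition fails for this subset.

4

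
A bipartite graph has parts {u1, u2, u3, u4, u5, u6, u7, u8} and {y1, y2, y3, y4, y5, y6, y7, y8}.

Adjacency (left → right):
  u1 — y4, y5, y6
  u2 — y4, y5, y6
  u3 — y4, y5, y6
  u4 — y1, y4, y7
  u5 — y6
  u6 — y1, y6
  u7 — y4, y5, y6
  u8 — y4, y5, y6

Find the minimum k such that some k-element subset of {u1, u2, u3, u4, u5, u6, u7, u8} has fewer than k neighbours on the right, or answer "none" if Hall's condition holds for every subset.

4

Take S = {u1, u2, u3, u5}. Its neighbourhood is {y4, y5, y6}, so |N(S)| = 3 < |S| = 4.
Every subset of size less than 4 has at least as many neighbours as members, so 4 is the minimum.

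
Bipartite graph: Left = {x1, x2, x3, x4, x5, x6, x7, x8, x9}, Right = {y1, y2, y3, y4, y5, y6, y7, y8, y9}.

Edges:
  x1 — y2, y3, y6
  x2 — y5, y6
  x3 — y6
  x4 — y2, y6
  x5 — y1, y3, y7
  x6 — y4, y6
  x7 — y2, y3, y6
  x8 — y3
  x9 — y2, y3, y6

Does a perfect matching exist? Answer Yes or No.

No

The set {x1, x3, x4, x7, x8, x9} has only 3 neighbours ({y2, y3, y6}), so by Hall's theorem at most 6 of the 9 left vertices can be matched.
Hence no matching covers every left vertex.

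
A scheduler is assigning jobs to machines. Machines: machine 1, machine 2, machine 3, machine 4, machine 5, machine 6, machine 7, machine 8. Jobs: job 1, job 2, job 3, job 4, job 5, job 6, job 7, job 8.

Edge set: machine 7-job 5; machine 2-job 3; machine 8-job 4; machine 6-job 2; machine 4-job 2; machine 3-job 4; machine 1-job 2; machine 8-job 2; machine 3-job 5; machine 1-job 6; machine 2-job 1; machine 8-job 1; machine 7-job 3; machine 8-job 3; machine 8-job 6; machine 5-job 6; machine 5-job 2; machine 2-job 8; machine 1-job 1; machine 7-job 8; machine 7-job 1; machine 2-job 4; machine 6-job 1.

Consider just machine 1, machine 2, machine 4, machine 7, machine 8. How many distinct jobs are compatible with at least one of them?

The union of neighbours of {machine 1, machine 2, machine 4, machine 7, machine 8} is {job 1, job 2, job 3, job 4, job 5, job 6, job 8}, which has 7 elements.
Since |N(S)| = 7 ≥ |S| = 5, Hall's condition holds for this subset.

7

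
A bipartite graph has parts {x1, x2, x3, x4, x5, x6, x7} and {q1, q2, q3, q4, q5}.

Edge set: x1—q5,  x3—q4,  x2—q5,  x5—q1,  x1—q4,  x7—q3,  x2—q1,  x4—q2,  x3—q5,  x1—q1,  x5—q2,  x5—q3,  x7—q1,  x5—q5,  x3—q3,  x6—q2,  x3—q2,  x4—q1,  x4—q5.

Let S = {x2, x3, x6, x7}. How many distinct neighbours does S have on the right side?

The union of neighbours of {x2, x3, x6, x7} is {q1, q2, q3, q4, q5}, which has 5 elements.
Since |N(S)| = 5 ≥ |S| = 4, Hall's condition holds for this subset.

5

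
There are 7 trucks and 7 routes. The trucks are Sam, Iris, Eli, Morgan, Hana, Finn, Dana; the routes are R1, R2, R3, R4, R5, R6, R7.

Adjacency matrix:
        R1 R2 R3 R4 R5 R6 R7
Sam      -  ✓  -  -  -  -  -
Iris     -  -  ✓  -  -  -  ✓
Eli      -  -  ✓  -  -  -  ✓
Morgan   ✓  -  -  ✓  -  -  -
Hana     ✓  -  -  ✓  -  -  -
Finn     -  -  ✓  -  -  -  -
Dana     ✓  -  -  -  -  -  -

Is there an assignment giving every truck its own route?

The set {Iris, Eli, Morgan, Hana, Finn, Dana} has only 4 neighbours ({R1, R3, R4, R7}), so by Hall's theorem at most 5 of the 7 trucks can be matched.
Hence no matching covers every truck.

No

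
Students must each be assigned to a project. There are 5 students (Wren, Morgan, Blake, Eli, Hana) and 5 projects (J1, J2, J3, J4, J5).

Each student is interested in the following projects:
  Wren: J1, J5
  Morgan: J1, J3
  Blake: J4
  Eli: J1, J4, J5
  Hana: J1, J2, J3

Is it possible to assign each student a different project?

For example, pair Wren→J1, Morgan→J3, Blake→J4, Eli→J5, Hana→J2.
Every student is matched, so this is a perfect matching.

Yes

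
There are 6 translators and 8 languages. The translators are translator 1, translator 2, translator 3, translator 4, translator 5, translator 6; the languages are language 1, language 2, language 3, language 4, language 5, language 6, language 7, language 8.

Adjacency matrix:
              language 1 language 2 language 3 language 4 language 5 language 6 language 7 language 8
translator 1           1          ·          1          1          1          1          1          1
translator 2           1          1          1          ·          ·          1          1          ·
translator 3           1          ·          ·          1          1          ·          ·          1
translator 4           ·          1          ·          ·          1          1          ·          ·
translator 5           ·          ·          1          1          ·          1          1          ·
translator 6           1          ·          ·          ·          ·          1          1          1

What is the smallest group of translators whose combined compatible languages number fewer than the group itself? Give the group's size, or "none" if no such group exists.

none

A matching saturating every translator exists, for instance translator 1→language 8, translator 2→language 3, translator 3→language 4, translator 4→language 2, translator 5→language 6, translator 6→language 7.
By Hall's marriage theorem, this means |N(S)| ≥ |S| for every subset S, so no violating subset exists.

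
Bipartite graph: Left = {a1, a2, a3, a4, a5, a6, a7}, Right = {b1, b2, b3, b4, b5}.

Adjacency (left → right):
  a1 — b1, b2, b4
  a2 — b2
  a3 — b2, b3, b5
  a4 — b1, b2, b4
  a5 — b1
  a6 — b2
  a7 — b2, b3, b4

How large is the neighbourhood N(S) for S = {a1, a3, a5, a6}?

The union of neighbours of {a1, a3, a5, a6} is {b1, b2, b3, b4, b5}, which has 5 elements.
Since |N(S)| = 5 ≥ |S| = 4, Hall's condition holds for this subset.

5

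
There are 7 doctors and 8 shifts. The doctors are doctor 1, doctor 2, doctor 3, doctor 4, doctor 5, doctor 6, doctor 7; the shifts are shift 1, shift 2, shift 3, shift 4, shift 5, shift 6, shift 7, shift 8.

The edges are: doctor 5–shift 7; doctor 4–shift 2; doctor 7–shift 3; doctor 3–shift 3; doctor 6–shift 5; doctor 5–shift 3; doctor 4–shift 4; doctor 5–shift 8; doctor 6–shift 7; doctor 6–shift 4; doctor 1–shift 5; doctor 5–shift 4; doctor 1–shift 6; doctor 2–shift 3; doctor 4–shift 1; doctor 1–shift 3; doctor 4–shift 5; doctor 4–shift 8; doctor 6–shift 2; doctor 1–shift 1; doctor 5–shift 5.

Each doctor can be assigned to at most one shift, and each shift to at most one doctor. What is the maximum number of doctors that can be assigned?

For example, pair doctor 1–shift 6, doctor 2–shift 3, doctor 4–shift 8, doctor 5–shift 7, doctor 6–shift 5.
The set {doctor 2, doctor 3, doctor 7} has only 1 neighbour ({shift 3}), so by Hall's theorem at most 5 of the 7 doctors can be matched.

5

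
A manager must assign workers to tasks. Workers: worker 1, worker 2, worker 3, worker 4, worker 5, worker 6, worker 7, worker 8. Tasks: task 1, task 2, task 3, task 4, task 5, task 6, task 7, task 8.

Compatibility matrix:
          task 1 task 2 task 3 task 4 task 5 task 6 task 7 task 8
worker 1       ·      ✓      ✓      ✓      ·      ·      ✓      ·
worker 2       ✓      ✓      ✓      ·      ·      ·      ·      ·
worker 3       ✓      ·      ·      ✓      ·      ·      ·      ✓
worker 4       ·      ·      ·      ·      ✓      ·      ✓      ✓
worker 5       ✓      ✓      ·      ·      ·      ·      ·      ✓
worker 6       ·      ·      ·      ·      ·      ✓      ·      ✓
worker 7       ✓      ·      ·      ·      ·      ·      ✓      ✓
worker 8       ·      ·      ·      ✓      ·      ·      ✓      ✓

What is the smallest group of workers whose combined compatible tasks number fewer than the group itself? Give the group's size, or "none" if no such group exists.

A matching saturating every worker exists, for instance worker 1→task 4, worker 2→task 3, worker 3→task 1, worker 4→task 5, worker 5→task 2, worker 6→task 6, worker 7→task 8, worker 8→task 7.
By Hall's marriage theorem, this means |N(S)| ≥ |S| for every subset S, so no violating subset exists.

none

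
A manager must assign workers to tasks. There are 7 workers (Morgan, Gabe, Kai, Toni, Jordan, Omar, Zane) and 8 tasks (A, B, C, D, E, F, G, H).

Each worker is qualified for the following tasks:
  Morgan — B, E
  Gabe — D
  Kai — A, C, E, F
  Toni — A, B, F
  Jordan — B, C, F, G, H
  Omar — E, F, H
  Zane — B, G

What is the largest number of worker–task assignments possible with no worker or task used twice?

7

One maximum matching: Morgan–E, Gabe–D, Kai–C, Toni–F, Jordan–G, Omar–H, Zane–B.
This saturates every worker, so 7 is the maximum.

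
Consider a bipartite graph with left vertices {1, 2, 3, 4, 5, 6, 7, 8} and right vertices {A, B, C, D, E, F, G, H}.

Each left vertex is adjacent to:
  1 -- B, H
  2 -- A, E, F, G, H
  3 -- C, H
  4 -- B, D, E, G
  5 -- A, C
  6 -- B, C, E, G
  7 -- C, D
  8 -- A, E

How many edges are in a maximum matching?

For example, pair 1-H, 2-F, 3-C, 4-G, 5-A, 6-B, 7-D, 8-E.
All 8 left vertices are matched, so no larger matching exists.

8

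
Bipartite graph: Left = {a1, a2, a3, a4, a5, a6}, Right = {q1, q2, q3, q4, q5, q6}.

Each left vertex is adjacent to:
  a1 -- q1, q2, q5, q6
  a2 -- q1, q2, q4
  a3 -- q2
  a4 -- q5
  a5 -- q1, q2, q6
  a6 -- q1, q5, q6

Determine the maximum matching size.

For example, pair a1-q1, a2-q4, a3-q2, a4-q5, a5-q6.
The set {a1, a3, a4, a5, a6} has only 4 neighbours ({q1, q2, q5, q6}), so by Hall's theorem at most 5 of the 6 left vertices can be matched.

5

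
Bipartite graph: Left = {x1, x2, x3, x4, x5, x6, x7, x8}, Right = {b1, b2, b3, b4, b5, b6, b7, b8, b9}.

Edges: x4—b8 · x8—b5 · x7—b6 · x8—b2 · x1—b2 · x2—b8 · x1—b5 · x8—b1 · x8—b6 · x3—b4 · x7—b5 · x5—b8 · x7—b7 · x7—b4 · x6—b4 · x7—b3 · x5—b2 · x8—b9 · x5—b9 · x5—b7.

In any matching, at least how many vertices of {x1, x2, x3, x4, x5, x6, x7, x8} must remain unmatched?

One maximum matching: x1→b5, x2→b8, x3→b4, x5→b2, x7→b7, x8→b1.
The set {x2, x3, x4, x6} has only 2 neighbours ({b4, b8}), so by Hall's theorem at most 6 of the 8 left vertices can be matched.
That matches 6 of the 8, leaving 2 unmatched; no matching can do better.

2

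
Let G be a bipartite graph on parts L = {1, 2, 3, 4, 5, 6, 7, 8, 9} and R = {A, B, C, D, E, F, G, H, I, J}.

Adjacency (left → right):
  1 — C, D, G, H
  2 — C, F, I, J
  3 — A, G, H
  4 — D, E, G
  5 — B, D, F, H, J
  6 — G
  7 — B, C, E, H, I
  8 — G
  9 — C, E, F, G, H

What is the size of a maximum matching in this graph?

8

A valid assignment of size 8: 1→C, 2→F, 3→A, 4→D, 5→J, 6→G, 7→H, 9→E.
The set {6, 8} has only 1 neighbour ({G}), so by Hall's theorem at most 8 of the 9 left vertices can be matched.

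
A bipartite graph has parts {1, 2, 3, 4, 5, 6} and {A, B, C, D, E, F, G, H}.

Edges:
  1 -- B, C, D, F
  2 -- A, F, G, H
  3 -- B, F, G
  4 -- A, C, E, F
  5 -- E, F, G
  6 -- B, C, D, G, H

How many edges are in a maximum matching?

6

For example, pair 1-C, 2-F, 3-B, 4-A, 5-E, 6-G.
All 6 left vertices are matched, so no larger matching exists.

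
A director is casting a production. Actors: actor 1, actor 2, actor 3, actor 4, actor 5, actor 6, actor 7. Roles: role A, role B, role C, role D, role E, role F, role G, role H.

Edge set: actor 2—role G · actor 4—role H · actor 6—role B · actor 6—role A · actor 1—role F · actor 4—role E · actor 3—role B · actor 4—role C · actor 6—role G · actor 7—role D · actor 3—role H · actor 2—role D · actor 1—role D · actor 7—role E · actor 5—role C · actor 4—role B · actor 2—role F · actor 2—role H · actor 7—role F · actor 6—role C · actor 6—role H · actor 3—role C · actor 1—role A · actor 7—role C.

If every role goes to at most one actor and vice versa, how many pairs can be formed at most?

7

For example, pair actor 1–role F, actor 2–role G, actor 3–role H, actor 4–role E, actor 5–role C, actor 6–role B, actor 7–role D.
This saturates every actor, so 7 is the maximum.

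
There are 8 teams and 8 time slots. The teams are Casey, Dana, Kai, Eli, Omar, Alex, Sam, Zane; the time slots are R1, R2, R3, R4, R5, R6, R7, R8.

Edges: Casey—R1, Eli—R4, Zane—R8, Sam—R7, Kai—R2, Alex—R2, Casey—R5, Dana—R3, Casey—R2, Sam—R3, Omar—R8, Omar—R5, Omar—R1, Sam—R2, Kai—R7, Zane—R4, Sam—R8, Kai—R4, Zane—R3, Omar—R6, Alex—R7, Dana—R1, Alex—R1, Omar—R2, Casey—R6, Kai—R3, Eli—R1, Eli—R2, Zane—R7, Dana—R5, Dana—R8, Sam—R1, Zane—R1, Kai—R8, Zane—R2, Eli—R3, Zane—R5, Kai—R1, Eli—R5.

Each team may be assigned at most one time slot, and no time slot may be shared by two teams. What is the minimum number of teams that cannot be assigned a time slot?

One maximum matching: Casey–R5, Dana–R8, Kai–R1, Eli–R4, Omar–R6, Alex–R7, Sam–R2, Zane–R3.
This saturates every team, so 8 is the maximum.
That matches 8 of the 8, leaving 0 unmatched; no matching can do better.

0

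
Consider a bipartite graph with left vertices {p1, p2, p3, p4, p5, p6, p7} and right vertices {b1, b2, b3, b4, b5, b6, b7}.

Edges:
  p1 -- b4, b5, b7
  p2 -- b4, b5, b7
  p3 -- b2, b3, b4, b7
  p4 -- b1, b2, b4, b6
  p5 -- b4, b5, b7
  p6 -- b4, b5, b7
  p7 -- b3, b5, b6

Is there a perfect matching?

No

The set {p1, p2, p5, p6} has only 3 neighbours ({b4, b5, b7}), so by Hall's theorem at most 6 of the 7 left vertices can be matched.
Hence no matching covers every left vertex.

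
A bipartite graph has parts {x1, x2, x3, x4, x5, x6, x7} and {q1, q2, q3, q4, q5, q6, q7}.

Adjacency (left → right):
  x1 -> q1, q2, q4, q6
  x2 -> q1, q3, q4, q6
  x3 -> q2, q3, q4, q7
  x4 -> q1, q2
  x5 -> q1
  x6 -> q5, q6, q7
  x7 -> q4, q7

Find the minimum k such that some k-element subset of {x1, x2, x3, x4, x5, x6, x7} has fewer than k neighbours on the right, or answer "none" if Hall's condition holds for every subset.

A matching saturating every left vertex exists, for instance x1→q6, x2→q3, x3→q4, x4→q2, x5→q1, x6→q5, x7→q7.
By Hall's marriage theorem, this means |N(S)| ≥ |S| for every subset S, so no violating subset exists.

none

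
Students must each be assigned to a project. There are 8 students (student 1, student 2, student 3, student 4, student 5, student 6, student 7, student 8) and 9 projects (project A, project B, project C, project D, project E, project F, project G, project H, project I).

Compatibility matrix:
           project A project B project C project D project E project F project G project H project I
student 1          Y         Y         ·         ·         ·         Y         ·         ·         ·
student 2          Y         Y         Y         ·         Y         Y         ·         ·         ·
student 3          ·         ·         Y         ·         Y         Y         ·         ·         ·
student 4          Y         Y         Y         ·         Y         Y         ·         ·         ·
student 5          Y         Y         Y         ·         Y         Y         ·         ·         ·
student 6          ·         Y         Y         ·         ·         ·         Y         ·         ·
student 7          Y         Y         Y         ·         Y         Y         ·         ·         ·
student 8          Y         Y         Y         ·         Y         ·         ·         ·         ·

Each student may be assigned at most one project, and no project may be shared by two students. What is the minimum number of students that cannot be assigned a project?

For example, pair student 1→project B, student 2→project A, student 3→project E, student 4→project C, student 5→project F, student 6→project G.
The set {student 1, student 2, student 3, student 4, student 5, student 7, student 8} has only 5 neighbours ({project A, project B, project C, project E, project F}), so by Hall's theorem at most 6 of the 8 students can be matched.
That matches 6 of the 8, leaving 2 unmatched; no matching can do better.

2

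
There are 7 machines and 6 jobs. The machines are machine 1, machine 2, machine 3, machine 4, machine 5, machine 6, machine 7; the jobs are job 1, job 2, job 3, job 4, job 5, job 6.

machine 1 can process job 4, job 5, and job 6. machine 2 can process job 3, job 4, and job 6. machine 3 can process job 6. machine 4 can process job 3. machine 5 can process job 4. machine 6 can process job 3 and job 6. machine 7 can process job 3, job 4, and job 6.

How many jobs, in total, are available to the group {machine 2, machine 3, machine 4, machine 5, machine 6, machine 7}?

3

The union of neighbours of {machine 2, machine 3, machine 4, machine 5, machine 6, machine 7} is {job 3, job 4, job 6}, which has 3 elements.
Since |N(S)| = 3 < |S| = 6, Hall's condition fails for this subset.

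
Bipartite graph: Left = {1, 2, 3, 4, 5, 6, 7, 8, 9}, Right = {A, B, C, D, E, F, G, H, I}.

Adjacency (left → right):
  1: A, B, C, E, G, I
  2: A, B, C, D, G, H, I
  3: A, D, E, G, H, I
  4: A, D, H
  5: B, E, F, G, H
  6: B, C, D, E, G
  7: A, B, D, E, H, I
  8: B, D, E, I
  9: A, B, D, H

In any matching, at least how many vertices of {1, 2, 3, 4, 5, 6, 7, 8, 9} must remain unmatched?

0

One maximum matching: 1–G, 2–H, 3–I, 4–D, 5–F, 6–C, 7–A, 8–E, 9–B.
This saturates every left vertex, so 9 is the maximum.
That matches 9 of the 9, leaving 0 unmatched; no matching can do better.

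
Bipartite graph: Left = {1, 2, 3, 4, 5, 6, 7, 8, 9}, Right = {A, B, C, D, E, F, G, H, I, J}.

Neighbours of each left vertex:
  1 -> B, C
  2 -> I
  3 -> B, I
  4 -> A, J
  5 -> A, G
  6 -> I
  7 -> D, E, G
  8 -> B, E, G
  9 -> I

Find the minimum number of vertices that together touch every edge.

A maximum matching has 7 edges (e.g. 1–C, 2–I, 3–B, 4–J, 5–G, 7–D, 8–E).
By König's theorem the minimum vertex cover has the same size. One such cover is {1, 3, 4, 5, 7, 8, I}.

7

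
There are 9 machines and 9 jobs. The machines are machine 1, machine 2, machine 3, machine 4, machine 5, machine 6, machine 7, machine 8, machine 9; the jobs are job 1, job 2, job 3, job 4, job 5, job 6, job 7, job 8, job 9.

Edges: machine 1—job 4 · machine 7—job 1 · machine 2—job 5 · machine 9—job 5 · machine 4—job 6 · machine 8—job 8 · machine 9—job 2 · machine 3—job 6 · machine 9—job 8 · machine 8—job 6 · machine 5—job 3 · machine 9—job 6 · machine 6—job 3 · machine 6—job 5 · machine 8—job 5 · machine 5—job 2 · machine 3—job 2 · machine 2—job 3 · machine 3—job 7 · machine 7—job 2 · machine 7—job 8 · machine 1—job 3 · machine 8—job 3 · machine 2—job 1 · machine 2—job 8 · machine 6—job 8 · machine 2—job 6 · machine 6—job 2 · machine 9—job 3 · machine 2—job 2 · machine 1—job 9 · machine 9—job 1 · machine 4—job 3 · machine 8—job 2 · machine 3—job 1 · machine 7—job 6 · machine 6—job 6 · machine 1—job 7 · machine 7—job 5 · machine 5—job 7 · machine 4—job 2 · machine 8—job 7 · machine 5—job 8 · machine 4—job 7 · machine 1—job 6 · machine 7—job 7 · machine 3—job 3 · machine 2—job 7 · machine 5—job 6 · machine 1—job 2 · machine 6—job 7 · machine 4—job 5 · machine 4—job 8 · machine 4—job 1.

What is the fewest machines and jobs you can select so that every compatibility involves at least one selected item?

The 8 edges machine 1–job 9, machine 2–job 3, machine 3–job 6, machine 4–job 1, machine 5–job 2, machine 6–job 8, machine 7–job 7, machine 8–job 5 form a matching, so any vertex cover needs at least 8 vertices (one per matched edge).
Conversely {machine 1, job 1, job 2, job 3, job 5, job 6, job 7, job 8} meets every edge and has exactly 8 vertices, so 8 is optimal.

8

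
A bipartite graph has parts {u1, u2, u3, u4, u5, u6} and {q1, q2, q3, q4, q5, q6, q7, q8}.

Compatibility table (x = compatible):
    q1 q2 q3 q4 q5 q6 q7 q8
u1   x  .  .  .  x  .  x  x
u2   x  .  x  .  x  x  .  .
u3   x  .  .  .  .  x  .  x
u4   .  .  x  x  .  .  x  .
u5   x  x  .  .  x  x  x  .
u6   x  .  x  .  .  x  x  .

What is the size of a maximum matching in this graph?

A valid assignment of size 6: u1–q8, u2–q5, u3–q1, u4–q4, u5–q7, u6–q6.
This saturates every left vertex, so 6 is the maximum.

6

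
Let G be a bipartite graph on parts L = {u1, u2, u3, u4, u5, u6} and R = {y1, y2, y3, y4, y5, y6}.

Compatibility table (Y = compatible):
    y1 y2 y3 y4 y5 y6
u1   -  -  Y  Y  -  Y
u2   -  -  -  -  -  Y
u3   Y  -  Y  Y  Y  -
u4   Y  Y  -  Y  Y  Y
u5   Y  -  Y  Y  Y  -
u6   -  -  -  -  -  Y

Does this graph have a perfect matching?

The set {u2, u6} has only 1 neighbour ({y6}), so by Hall's theorem at most 5 of the 6 left vertices can be matched.
Hence no matching covers every left vertex.

No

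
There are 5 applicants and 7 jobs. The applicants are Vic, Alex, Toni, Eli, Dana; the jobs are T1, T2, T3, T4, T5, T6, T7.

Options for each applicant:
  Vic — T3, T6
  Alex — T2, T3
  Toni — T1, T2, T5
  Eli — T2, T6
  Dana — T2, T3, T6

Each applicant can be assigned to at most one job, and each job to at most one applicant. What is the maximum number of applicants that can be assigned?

4

For example, pair Vic-T3, Alex-T2, Toni-T5, Eli-T6.
The set {Vic, Alex, Eli, Dana} has only 3 neighbours ({T2, T3, T6}), so by Hall's theorem at most 4 of the 5 applicants can be matched.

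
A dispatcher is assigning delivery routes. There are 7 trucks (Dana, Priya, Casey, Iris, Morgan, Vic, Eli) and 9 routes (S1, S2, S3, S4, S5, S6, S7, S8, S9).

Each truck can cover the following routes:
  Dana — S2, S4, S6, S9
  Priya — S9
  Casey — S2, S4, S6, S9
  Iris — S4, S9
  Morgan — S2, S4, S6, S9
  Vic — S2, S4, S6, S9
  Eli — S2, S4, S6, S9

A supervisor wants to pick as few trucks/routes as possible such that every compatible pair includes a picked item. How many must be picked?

4

A maximum matching has 4 edges (e.g. Dana–S2, Priya–S9, Casey–S6, Iris–S4).
By König's theorem the minimum vertex cover has the same size. One such cover is {S2, S4, S6, S9}.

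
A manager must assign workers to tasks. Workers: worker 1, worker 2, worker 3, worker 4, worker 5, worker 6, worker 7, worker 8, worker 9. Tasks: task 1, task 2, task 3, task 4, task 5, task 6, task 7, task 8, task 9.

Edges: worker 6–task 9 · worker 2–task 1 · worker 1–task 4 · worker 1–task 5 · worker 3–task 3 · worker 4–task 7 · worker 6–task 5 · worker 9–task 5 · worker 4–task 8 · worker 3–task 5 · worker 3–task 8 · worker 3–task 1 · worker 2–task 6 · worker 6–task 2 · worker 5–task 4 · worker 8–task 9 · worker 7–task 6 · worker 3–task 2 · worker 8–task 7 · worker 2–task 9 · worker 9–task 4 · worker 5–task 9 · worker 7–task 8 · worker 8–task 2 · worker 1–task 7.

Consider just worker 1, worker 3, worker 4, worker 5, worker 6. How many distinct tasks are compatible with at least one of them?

8

The union of neighbours of {worker 1, worker 3, worker 4, worker 5, worker 6} is {task 1, task 2, task 3, task 4, task 5, task 7, task 8, task 9}, which has 8 elements.
Since |N(S)| = 8 ≥ |S| = 5, Hall's condition holds for this subset.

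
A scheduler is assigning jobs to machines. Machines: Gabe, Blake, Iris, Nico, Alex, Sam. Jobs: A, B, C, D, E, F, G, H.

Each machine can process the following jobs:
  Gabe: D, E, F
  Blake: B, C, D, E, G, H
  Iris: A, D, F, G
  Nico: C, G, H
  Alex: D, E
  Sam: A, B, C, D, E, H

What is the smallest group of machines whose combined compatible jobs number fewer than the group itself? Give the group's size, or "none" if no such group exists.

A matching saturating every machine exists, for instance Gabe→D, Blake→G, Iris→F, Nico→C, Alex→E, Sam→A.
By Hall's marriage theorem, this means |N(S)| ≥ |S| for every subset S, so no violating subset exists.

none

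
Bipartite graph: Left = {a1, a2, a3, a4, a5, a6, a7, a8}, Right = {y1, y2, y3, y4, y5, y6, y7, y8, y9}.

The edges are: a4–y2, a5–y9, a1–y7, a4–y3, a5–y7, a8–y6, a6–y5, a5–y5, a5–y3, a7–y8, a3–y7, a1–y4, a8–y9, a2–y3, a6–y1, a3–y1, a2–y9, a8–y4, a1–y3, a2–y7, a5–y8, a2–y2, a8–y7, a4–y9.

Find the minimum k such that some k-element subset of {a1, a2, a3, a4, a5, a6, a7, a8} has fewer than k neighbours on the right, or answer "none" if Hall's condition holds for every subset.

none

A matching saturating every left vertex exists, for instance a1→y4, a2→y9, a3→y1, a4→y2, a5→y3, a6→y5, a7→y8, a8→y7.
By Hall's marriage theorem, this means |N(S)| ≥ |S| for every subset S, so no violating subset exists.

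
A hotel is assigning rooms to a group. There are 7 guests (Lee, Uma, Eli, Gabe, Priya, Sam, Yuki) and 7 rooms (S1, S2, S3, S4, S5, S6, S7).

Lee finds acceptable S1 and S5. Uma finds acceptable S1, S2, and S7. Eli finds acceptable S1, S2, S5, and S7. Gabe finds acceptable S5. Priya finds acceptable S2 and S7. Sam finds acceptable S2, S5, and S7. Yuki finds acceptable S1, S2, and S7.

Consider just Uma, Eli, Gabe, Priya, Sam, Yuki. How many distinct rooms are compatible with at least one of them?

4

The union of neighbours of {Uma, Eli, Gabe, Priya, Sam, Yuki} is {S1, S2, S5, S7}, which has 4 elements.
Since |N(S)| = 4 < |S| = 6, Hall's condition fails for this subset.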